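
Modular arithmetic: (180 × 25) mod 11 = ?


180 × 25 = 4500
4500 mod 11 = 1


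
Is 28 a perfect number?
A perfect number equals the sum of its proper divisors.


Proper divisors of 28: 1, 2, 4, 7, 14
Sum = 1 + 2 + 4 + 7 + 14 = 28

Yes, 28 is perfect (28 = 28)


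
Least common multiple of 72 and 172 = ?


GCD(72, 172) = 4
LCM = 72*172/4 = 12384/4 = 3096

LCM = 3096


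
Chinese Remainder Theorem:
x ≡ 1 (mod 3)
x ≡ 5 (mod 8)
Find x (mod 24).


M = 3*8 = 24
M1 = M/3 = 8, M2 = M/8 = 3
M1^(-1) mod 3 = 2, M2^(-1) mod 8 = 3
x = 1*8*2 + 5*3*3 = 61
61 mod 24 = 13
Check: 13 mod 3 = 1 ✓, 13 mod 8 = 5 ✓

x ≡ 13 (mod 24)


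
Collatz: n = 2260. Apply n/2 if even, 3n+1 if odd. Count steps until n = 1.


2260 → 1130 → 565 → 1696 → 848 → 424 → 212 → 106 → 53 → 160 → 80 → 40 → 20 → 10 → 5 → 16 → 8 → 4 → 2 → 1
Total steps = 19

19 steps


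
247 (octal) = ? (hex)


247 (base 8) = 167 (decimal)
167 (decimal) = A7 (base 16)


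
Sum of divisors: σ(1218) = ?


Divisors of 1218: 1, 2, 3, 6, 7, 14, 21, 29, 42, 58, 87, 174, 203, 406, 609, 1218
Sum = 1 + 2 + 3 + 6 + 7 + 14 + 21 + 29 + 42 + 58 + 87 + 174 + 203 + 406 + 609 + 1218 = 2880

σ(1218) = 2880


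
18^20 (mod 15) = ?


18^1 mod 15 = 3
18^2 mod 15 = 9
18^3 mod 15 = 12
18^4 mod 15 = 6
18^5 mod 15 = 3
18^6 mod 15 = 9
18^7 mod 15 = 12
18^8 mod 15 = 6
18^9 mod 15 = 3
18^10 mod 15 = 9
18^11 mod 15 = 12
18^12 mod 15 = 6
18^13 mod 15 = 3
18^14 mod 15 = 9
18^15 mod 15 = 12
18^16 mod 15 = 6
18^17 mod 15 = 3
18^18 mod 15 = 9
18^19 mod 15 = 12
18^20 mod 15 = 6


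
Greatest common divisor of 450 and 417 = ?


450 = 1 * 417 + 33
417 = 12 * 33 + 21
33 = 1 * 21 + 12
21 = 1 * 12 + 9
12 = 1 * 9 + 3
9 = 3 * 3 + 0
GCD = 3


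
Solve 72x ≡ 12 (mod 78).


GCD(72, 78) = 6 divides 12
Divide: 12x ≡ 2 (mod 13)
x ≡ 11 (mod 13)


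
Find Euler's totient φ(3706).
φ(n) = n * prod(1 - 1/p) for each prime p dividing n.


3706 = 2 × 17 × 109
Prime factors: 2, 17, 109
φ(3706) = 3706 × (1-1/2) × (1-1/17) × (1-1/109)
= 3706 × 1/2 × 16/17 × 108/109 = 1728

φ(3706) = 1728


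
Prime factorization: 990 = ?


990 / 2 = 495
495 / 3 = 165
165 / 3 = 55
55 / 5 = 11
11 / 11 = 1
990 = 2 × 3^2 × 5 × 11


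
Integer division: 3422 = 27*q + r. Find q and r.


3422 = 27 * 126 + 20
Check: 3402 + 20 = 3422

q = 126, r = 20


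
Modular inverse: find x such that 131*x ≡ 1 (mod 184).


Use the extended Euclidean algorithm on (184, 131); each row r = 184*s + 131*t:
r=184, s=1, t=0
r=131, s=0, t=1
q=1: r=53, s=1, t=-1   [184*(1) + 131*(-1) = 53]
q=2: r=25, s=-2, t=3   [184*(-2) + 131*(3) = 25]
q=2: r=3, s=5, t=-7   [184*(5) + 131*(-7) = 3]
q=8: r=1, s=-42, t=59   [184*(-42) + 131*(59) = 1]
q=3: r=0, s=131, t=-184   [184*(131) + 131*(-184) = 0]
GCD = 1 with t = 59, so 131*(59) ≡ 1 (mod 184)
Inverse = 59 mod 184 = 59
Check: 131 * 59 = 7729 ≡ 1 (mod 184)

131^(-1) ≡ 59 (mod 184)


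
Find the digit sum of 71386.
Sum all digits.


7 + 1 + 3 + 8 + 6 = 25


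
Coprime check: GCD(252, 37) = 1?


Euclidean algorithm:
252 = 6 * 37 + 30
37 = 1 * 30 + 7
30 = 4 * 7 + 2
7 = 3 * 2 + 1
2 = 2 * 1 + 0
GCD(252, 37) = 1

Yes, coprime (GCD = 1)


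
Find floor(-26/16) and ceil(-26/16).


-26/16 = -1.6250
floor = -2
ceil = -1

floor = -2, ceil = -1


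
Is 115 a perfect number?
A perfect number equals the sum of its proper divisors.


Proper divisors of 115: 1, 5, 23
Sum = 1 + 5 + 23 = 29

No, 115 is not perfect (29 ≠ 115)


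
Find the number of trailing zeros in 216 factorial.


floor(216/5) = 43
floor(216/25) = 8
floor(216/125) = 1
Total = 52

52 trailing zeros


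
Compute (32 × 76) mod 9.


32 × 76 = 2432
2432 mod 9 = 2


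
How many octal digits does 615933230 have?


615933230 in base 8 = 4455462456
Number of digits = 10

10 digits (base 8)


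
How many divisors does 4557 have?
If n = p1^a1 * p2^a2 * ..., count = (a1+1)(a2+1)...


4557 = 3^1 × 7^2 × 31^1
d(4557) = (1+1) × (2+1) × (1+1) = 12

12 divisors


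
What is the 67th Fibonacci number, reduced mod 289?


F(k) mod 289 for k=1..67:
1, 1, 2, 3, 5, 8, 13, 21, 34, 55, 89, 144, 233, 88, 32, 120, 152, 272, 135, 118, 253, 82, 46, 128, 174, 13, 187, 200, 98, 9, 107, 116, 223, 50, 273, 34, 18, 52, 70, 122, 192, 25, 217, 242, 170, 123, 4, 127, 131, 258, 100, 69, 169, 238, 118, 67, 185, 252, 148, 111, 259, 81, 51, 132, 183, 26, 209
F(67) mod 289 = 209


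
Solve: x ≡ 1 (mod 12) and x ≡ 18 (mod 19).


M = 12*19 = 228
M1 = M/12 = 19, M2 = M/19 = 12
M1^(-1) mod 12 = 7, M2^(-1) mod 19 = 8
x = 1*19*7 + 18*12*8 = 1861
1861 mod 228 = 37
Check: 37 mod 12 = 1 ✓, 37 mod 19 = 18 ✓

x ≡ 37 (mod 228)


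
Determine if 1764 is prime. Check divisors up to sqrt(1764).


1764 / 2 = 882 (exact division)
1764 is NOT prime.

No, 1764 is not prime


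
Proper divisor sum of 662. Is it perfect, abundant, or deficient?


Proper divisors: 1, 2, 331
Sum = 1 + 2 + 331 = 334
334 < 662 → deficient

s(662) = 334 (deficient)


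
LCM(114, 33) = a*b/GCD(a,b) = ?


GCD(114, 33) = 3
LCM = 114*33/3 = 3762/3 = 1254

LCM = 1254


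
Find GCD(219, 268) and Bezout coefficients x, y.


Tabular extended Euclidean (each row: r = 219*s + 268*t):
r=219, s=1, t=0
r=268, s=0, t=1
q=0: r=219, s=1, t=0   [219*(1) + 268*(0) = 219]
q=1: r=49, s=-1, t=1   [219*(-1) + 268*(1) = 49]
q=4: r=23, s=5, t=-4   [219*(5) + 268*(-4) = 23]
q=2: r=3, s=-11, t=9   [219*(-11) + 268*(9) = 3]
q=7: r=2, s=82, t=-67   [219*(82) + 268*(-67) = 2]
q=1: r=1, s=-93, t=76   [219*(-93) + 268*(76) = 1]
q=2: r=0, s=268, t=-219   [219*(268) + 268*(-219) = 0]
GCD = 1; from the row with r=1: x=-93, y=76
Check: 219*(-93) + 268*(76) = -20367 + 20368 = 1

GCD = 1, x = -93, y = 76


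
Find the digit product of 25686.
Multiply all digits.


2 × 5 × 6 × 8 × 6 = 2880


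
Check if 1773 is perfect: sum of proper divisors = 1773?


Proper divisors of 1773: 1, 3, 9, 197, 591
Sum = 1 + 3 + 9 + 197 + 591 = 801

No, 1773 is not perfect (801 ≠ 1773)


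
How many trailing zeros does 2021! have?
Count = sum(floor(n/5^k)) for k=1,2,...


floor(2021/5) = 404
floor(2021/25) = 80
floor(2021/125) = 16
floor(2021/625) = 3
Total = 503

503 trailing zeros


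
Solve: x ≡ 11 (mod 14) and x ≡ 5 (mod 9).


M = 14*9 = 126
M1 = M/14 = 9, M2 = M/9 = 14
M1^(-1) mod 14 = 11, M2^(-1) mod 9 = 2
x = 11*9*11 + 5*14*2 = 1229
1229 mod 126 = 95
Check: 95 mod 14 = 11 ✓, 95 mod 9 = 5 ✓

x ≡ 95 (mod 126)


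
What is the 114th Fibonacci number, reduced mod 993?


F(k) mod 993 for k=1..114:
1, 1, 2, 3, 5, 8, 13, 21, 34, 55, 89, 144, 233, 377, 610, 987, 604, 598, 209, 807, 23, 830, 853, 690, 550, 247, 797, 51, 848, 899, 754, 660, 421, 88, 509, 597, 113, 710, 823, 540, 370, 910, 287, 204, 491, 695, 193, 888, 88, 976, 71, 54, 125, 179, 304, 483, 787, 277, 71, 348, 419, 767, 193, 960, 160, 127, 287, 414, 701, 122, 823, 945, 775, 727, 509, 243, 752, 2, 754, 756, 517, 280, 797, 84, 881, 965, 853, 825, 685, 517, 209, 726, 935, 668, 610, 285, 895, 187, 89, 276, 365, 641, 13, 654, 667, 328, 2, 330, 332, 662, 1, 663, 664, 334
F(114) mod 993 = 334


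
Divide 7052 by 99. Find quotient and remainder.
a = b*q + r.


7052 = 99 * 71 + 23
Check: 7029 + 23 = 7052

q = 71, r = 23


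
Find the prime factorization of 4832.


4832 / 2 = 2416
2416 / 2 = 1208
1208 / 2 = 604
604 / 2 = 302
302 / 2 = 151
151 / 151 = 1
4832 = 2^5 × 151


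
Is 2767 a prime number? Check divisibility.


Check divisors up to sqrt(2767) = 52.6023
No divisors found.
2767 is prime.

Yes, 2767 is prime


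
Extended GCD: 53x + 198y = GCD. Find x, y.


Tabular extended Euclidean (each row: r = 53*s + 198*t):
r=53, s=1, t=0
r=198, s=0, t=1
q=0: r=53, s=1, t=0   [53*(1) + 198*(0) = 53]
q=3: r=39, s=-3, t=1   [53*(-3) + 198*(1) = 39]
q=1: r=14, s=4, t=-1   [53*(4) + 198*(-1) = 14]
q=2: r=11, s=-11, t=3   [53*(-11) + 198*(3) = 11]
q=1: r=3, s=15, t=-4   [53*(15) + 198*(-4) = 3]
q=3: r=2, s=-56, t=15   [53*(-56) + 198*(15) = 2]
q=1: r=1, s=71, t=-19   [53*(71) + 198*(-19) = 1]
q=2: r=0, s=-198, t=53   [53*(-198) + 198*(53) = 0]
GCD = 1; from the row with r=1: x=71, y=-19
Check: 53*(71) + 198*(-19) = 3763 - 3762 = 1

GCD = 1, x = 71, y = -19


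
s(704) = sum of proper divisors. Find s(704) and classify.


Proper divisors: 1, 2, 4, 8, 11, 16, 22, 32, 44, 64, 88, 176, 352
Sum = 1 + 2 + 4 + 8 + 11 + 16 + 22 + 32 + 44 + 64 + 88 + 176 + 352 = 820
820 > 704 → abundant

s(704) = 820 (abundant)


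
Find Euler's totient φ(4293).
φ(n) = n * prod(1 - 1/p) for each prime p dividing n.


4293 = 3^4 × 53
Prime factors: 3, 53
φ(4293) = 4293 × (1-1/3) × (1-1/53)
= 4293 × 2/3 × 52/53 = 2808

φ(4293) = 2808


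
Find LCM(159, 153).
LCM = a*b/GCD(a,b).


GCD(159, 153) = 3
LCM = 159*153/3 = 24327/3 = 8109

LCM = 8109


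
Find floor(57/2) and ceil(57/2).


57/2 = 28.5000
floor = 28
ceil = 29

floor = 28, ceil = 29


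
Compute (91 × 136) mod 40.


91 × 136 = 12376
12376 mod 40 = 16


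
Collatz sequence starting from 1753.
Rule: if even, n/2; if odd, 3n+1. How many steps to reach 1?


1753 → 5260 → 2630 → 1315 → 3946 → 1973 → 5920 → 2960 → 1480 → 740 → 370 → 185 → 556 → 278 → 139 → 418 → 209 → 628 → 314 → 157 → 472 → 236 → 118 → 59 → 178 → 89 → 268 → 134 → 67 → 202 → 101 → 304 → 152 → 76 → 38 → 19 → 58 → 29 → 88 → 44 → 22 → 11 → 34 → 17 → 52 → 26 → 13 → 40 → 20 → 10 → 5 → 16 → 8 → 4 → 2 → 1
Total steps = 55

55 steps


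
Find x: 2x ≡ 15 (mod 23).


GCD(2, 23) = 1, unique solution
a^(-1) mod 23 = 12
x = 12 * 15 mod 23 = 19

x ≡ 19 (mod 23)


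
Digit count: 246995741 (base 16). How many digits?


246995741 in base 16 = EB8DB1D
Number of digits = 7

7 digits (base 16)


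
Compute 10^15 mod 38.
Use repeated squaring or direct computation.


10^1 mod 38 = 10
10^2 mod 38 = 24
10^3 mod 38 = 12
10^4 mod 38 = 6
10^5 mod 38 = 22
10^6 mod 38 = 30
10^7 mod 38 = 34
10^8 mod 38 = 36
10^9 mod 38 = 18
10^10 mod 38 = 28
10^11 mod 38 = 14
10^12 mod 38 = 26
10^13 mod 38 = 32
10^14 mod 38 = 16
10^15 mod 38 = 8


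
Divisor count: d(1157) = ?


1157 = 13^1 × 89^1
d(1157) = (1+1) × (1+1) = 4

4 divisors


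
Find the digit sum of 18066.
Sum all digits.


1 + 8 + 0 + 6 + 6 = 21


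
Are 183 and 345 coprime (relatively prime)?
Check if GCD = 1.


Euclidean algorithm:
345 = 1 * 183 + 162
183 = 1 * 162 + 21
162 = 7 * 21 + 15
21 = 1 * 15 + 6
15 = 2 * 6 + 3
6 = 2 * 3 + 0
GCD(183, 345) = 3

No, not coprime (GCD = 3)


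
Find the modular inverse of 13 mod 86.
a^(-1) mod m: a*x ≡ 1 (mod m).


Use the extended Euclidean algorithm on (86, 13); each row r = 86*s + 13*t:
r=86, s=1, t=0
r=13, s=0, t=1
q=6: r=8, s=1, t=-6   [86*(1) + 13*(-6) = 8]
q=1: r=5, s=-1, t=7   [86*(-1) + 13*(7) = 5]
q=1: r=3, s=2, t=-13   [86*(2) + 13*(-13) = 3]
q=1: r=2, s=-3, t=20   [86*(-3) + 13*(20) = 2]
q=1: r=1, s=5, t=-33   [86*(5) + 13*(-33) = 1]
q=2: r=0, s=-13, t=86   [86*(-13) + 13*(86) = 0]
GCD = 1 with t = -33, so 13*(-33) ≡ 1 (mod 86)
Inverse = -33 mod 86 = 53
Check: 13 * 53 = 689 ≡ 1 (mod 86)

13^(-1) ≡ 53 (mod 86)


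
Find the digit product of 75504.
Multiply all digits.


7 × 5 × 5 × 0 × 4 = 0


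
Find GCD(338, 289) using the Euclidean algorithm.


338 = 1 * 289 + 49
289 = 5 * 49 + 44
49 = 1 * 44 + 5
44 = 8 * 5 + 4
5 = 1 * 4 + 1
4 = 4 * 1 + 0
GCD = 1


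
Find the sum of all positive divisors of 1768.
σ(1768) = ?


Divisors of 1768: 1, 2, 4, 8, 13, 17, 26, 34, 52, 68, 104, 136, 221, 442, 884, 1768
Sum = 1 + 2 + 4 + 8 + 13 + 17 + 26 + 34 + 52 + 68 + 104 + 136 + 221 + 442 + 884 + 1768 = 3780

σ(1768) = 3780


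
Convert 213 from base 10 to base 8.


213 (base 10) = 213 (decimal)
213 (decimal) = 325 (base 8)


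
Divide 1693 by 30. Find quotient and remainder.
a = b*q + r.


1693 = 30 * 56 + 13
Check: 1680 + 13 = 1693

q = 56, r = 13


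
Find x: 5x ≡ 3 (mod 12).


GCD(5, 12) = 1, unique solution
a^(-1) mod 12 = 5
x = 5 * 3 mod 12 = 3

x ≡ 3 (mod 12)


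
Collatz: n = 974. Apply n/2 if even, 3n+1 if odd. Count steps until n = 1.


974 → 487 → 1462 → 731 → 2194 → 1097 → 3292 → 1646 → 823 → 2470 → 1235 → 3706 → 1853 → 5560 → 2780 → 1390 → 695 → 2086 → 1043 → 3130 → 1565 → 4696 → 2348 → 1174 → 587 → 1762 → 881 → 2644 → 1322 → 661 → 1984 → 992 → 496 → 248 → 124 → 62 → 31 → 94 → 47 → 142 → 71 → 214 → 107 → 322 → 161 → 484 → 242 → 121 → 364 → 182 → 91 → 274 → 137 → 412 → 206 → 103 → 310 → 155 → 466 → 233 → 700 → 350 → 175 → 526 → 263 → 790 → 395 → 1186 → 593 → 1780 → 890 → 445 → 1336 → 668 → 334 → 167 → 502 → 251 → 754 → 377 → 1132 → 566 → 283 → 850 → 425 → 1276 → 638 → 319 → 958 → 479 → 1438 → 719 → 2158 → 1079 → 3238 → 1619 → 4858 → 2429 → 7288 → 3644 → 1822 → 911 → 2734 → 1367 → 4102 → 2051 → 6154 → 3077 → 9232 → 4616 → 2308 → 1154 → 577 → 1732 → 866 → 433 → 1300 → 650 → 325 → 976 → 488 → 244 → 122 → 61 → 184 → 92 → 46 → 23 → 70 → 35 → 106 → 53 → 160 → 80 → 40 → 20 → 10 → 5 → 16 → 8 → 4 → 2 → 1
Total steps = 142

142 steps


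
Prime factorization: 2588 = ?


2588 / 2 = 1294
1294 / 2 = 647
647 / 647 = 1
2588 = 2^2 × 647


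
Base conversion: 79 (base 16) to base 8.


79 (base 16) = 121 (decimal)
121 (decimal) = 171 (base 8)


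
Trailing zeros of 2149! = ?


floor(2149/5) = 429
floor(2149/25) = 85
floor(2149/125) = 17
floor(2149/625) = 3
Total = 534

534 trailing zeros


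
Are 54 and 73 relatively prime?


Euclidean algorithm:
73 = 1 * 54 + 19
54 = 2 * 19 + 16
19 = 1 * 16 + 3
16 = 5 * 3 + 1
3 = 3 * 1 + 0
GCD(54, 73) = 1

Yes, coprime (GCD = 1)


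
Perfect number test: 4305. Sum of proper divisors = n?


Proper divisors of 4305: 1, 3, 5, 7, 15, 21, 35, 41, 105, 123, 205, 287, 615, 861, 1435
Sum = 1 + 3 + 5 + 7 + 15 + 21 + 35 + 41 + 105 + 123 + 205 + 287 + 615 + 861 + 1435 = 3759

No, 4305 is not perfect (3759 ≠ 4305)


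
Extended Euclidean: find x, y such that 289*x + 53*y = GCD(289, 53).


Tabular extended Euclidean (each row: r = 289*s + 53*t):
r=289, s=1, t=0
r=53, s=0, t=1
q=5: r=24, s=1, t=-5   [289*(1) + 53*(-5) = 24]
q=2: r=5, s=-2, t=11   [289*(-2) + 53*(11) = 5]
q=4: r=4, s=9, t=-49   [289*(9) + 53*(-49) = 4]
q=1: r=1, s=-11, t=60   [289*(-11) + 53*(60) = 1]
q=4: r=0, s=53, t=-289   [289*(53) + 53*(-289) = 0]
GCD = 1; from the row with r=1: x=-11, y=60
Check: 289*(-11) + 53*(60) = -3179 + 3180 = 1

GCD = 1, x = -11, y = 60


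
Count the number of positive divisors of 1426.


1426 = 2^1 × 23^1 × 31^1
d(1426) = (1+1) × (1+1) × (1+1) = 8

8 divisors


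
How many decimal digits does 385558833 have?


385558833 has 9 digits in base 10
floor(log10(385558833)) + 1 = floor(8.5861) + 1 = 9

9 digits (base 10)


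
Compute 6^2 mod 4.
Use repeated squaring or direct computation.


6^1 mod 4 = 2
6^2 mod 4 = 0


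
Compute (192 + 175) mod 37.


192 + 175 = 367
367 mod 37 = 34


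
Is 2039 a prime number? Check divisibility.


Check divisors up to sqrt(2039) = 45.1553
No divisors found.
2039 is prime.

Yes, 2039 is prime


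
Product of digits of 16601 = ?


1 × 6 × 6 × 0 × 1 = 0


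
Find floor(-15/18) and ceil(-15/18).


-15/18 = -0.8333
floor = -1
ceil = 0

floor = -1, ceil = 0


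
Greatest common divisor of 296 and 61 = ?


296 = 4 * 61 + 52
61 = 1 * 52 + 9
52 = 5 * 9 + 7
9 = 1 * 7 + 2
7 = 3 * 2 + 1
2 = 2 * 1 + 0
GCD = 1


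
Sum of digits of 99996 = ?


9 + 9 + 9 + 9 + 6 = 42


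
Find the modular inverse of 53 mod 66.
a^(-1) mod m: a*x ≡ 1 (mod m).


Use the extended Euclidean algorithm on (66, 53); each row r = 66*s + 53*t:
r=66, s=1, t=0
r=53, s=0, t=1
q=1: r=13, s=1, t=-1   [66*(1) + 53*(-1) = 13]
q=4: r=1, s=-4, t=5   [66*(-4) + 53*(5) = 1]
q=13: r=0, s=53, t=-66   [66*(53) + 53*(-66) = 0]
GCD = 1 with t = 5, so 53*(5) ≡ 1 (mod 66)
Inverse = 5 mod 66 = 5
Check: 53 * 5 = 265 ≡ 1 (mod 66)

53^(-1) ≡ 5 (mod 66)


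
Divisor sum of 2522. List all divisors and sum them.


Divisors of 2522: 1, 2, 13, 26, 97, 194, 1261, 2522
Sum = 1 + 2 + 13 + 26 + 97 + 194 + 1261 + 2522 = 4116

σ(2522) = 4116


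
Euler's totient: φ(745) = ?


745 = 5 × 149
Prime factors: 5, 149
φ(745) = 745 × (1-1/5) × (1-1/149)
= 745 × 4/5 × 148/149 = 592

φ(745) = 592


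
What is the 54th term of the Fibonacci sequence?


Sequence: 1, 1, 2, 3, 5, 8, 13, 21, 34, 55, 89, 144, 233, 377, 610, 987, 1597, 2584, 4181, 6765, 10946, 17711, 28657, 46368, 75025, 121393, 196418, 317811, 514229, 832040, 1346269, 2178309, 3524578, 5702887, 9227465, 14930352, 24157817, 39088169, 63245986, 102334155, 165580141, 267914296, 433494437, 701408733, 1134903170, 1836311903, 2971215073, 4807526976, 7778742049, 12586269025, 20365011074, 32951280099, 53316291173, 86267571272
F(54) = 86267571272


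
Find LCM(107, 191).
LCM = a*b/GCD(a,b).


GCD(107, 191) = 1
LCM = 107*191/1 = 20437/1 = 20437

LCM = 20437


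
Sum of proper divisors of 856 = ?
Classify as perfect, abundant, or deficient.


Proper divisors: 1, 2, 4, 8, 107, 214, 428
Sum = 1 + 2 + 4 + 8 + 107 + 214 + 428 = 764
764 < 856 → deficient

s(856) = 764 (deficient)


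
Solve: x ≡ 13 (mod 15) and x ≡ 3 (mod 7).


M = 15*7 = 105
M1 = M/15 = 7, M2 = M/7 = 15
M1^(-1) mod 15 = 13, M2^(-1) mod 7 = 1
x = 13*7*13 + 3*15*1 = 1228
1228 mod 105 = 73
Check: 73 mod 15 = 13 ✓, 73 mod 7 = 3 ✓

x ≡ 73 (mod 105)


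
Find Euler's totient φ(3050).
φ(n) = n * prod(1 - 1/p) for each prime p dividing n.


3050 = 2 × 5^2 × 61
Prime factors: 2, 5, 61
φ(3050) = 3050 × (1-1/2) × (1-1/5) × (1-1/61)
= 3050 × 1/2 × 4/5 × 60/61 = 1200

φ(3050) = 1200


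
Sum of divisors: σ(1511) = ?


Divisors of 1511: 1, 1511
Sum = 1 + 1511 = 1512

σ(1511) = 1512


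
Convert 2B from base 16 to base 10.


2B (base 16) = 43 (decimal)
43 (decimal) = 43 (base 10)


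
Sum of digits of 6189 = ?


6 + 1 + 8 + 9 = 24


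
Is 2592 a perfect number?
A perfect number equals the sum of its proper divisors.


Proper divisors of 2592: 1, 2, 3, 4, 6, 8, 9, 12, 16, 18, 24, 27, 32, 36, 48, 54, 72, 81, 96, 108, 144, 162, 216, 288, 324, 432, 648, 864, 1296
Sum = 1 + 2 + 3 + 4 + 6 + 8 + 9 + 12 + 16 + 18 + 24 + 27 + 32 + 36 + 48 + 54 + 72 + 81 + 96 + 108 + 144 + 162 + 216 + 288 + 324 + 432 + 648 + 864 + 1296 = 5031

No, 2592 is not perfect (5031 ≠ 2592)


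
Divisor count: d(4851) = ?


4851 = 3^2 × 7^2 × 11^1
d(4851) = (2+1) × (2+1) × (1+1) = 18

18 divisors


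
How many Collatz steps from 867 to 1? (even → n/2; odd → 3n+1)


867 → 2602 → 1301 → 3904 → 1952 → 976 → 488 → 244 → 122 → 61 → 184 → 92 → 46 → 23 → 70 → 35 → 106 → 53 → 160 → 80 → 40 → 20 → 10 → 5 → 16 → 8 → 4 → 2 → 1
Total steps = 28

28 steps


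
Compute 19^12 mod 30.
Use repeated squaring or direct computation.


19^1 mod 30 = 19
19^2 mod 30 = 1
19^3 mod 30 = 19
19^4 mod 30 = 1
19^5 mod 30 = 19
19^6 mod 30 = 1
19^7 mod 30 = 19
19^8 mod 30 = 1
19^9 mod 30 = 19
19^10 mod 30 = 1
19^11 mod 30 = 19
19^12 mod 30 = 1


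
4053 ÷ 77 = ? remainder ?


4053 = 77 * 52 + 49
Check: 4004 + 49 = 4053

q = 52, r = 49


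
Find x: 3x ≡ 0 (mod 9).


GCD(3, 9) = 3 divides 0
Divide: 1x ≡ 0 (mod 3)
x ≡ 0 (mod 3)


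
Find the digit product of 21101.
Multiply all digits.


2 × 1 × 1 × 0 × 1 = 0


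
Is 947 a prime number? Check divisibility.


Check divisors up to sqrt(947) = 30.7734
No divisors found.
947 is prime.

Yes, 947 is prime


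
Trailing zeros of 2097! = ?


floor(2097/5) = 419
floor(2097/25) = 83
floor(2097/125) = 16
floor(2097/625) = 3
Total = 521

521 trailing zeros


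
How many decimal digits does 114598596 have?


114598596 has 9 digits in base 10
floor(log10(114598596)) + 1 = floor(8.0592) + 1 = 9

9 digits (base 10)


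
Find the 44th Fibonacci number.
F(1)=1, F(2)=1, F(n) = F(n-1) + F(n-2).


Sequence: 1, 1, 2, 3, 5, 8, 13, 21, 34, 55, 89, 144, 233, 377, 610, 987, 1597, 2584, 4181, 6765, 10946, 17711, 28657, 46368, 75025, 121393, 196418, 317811, 514229, 832040, 1346269, 2178309, 3524578, 5702887, 9227465, 14930352, 24157817, 39088169, 63245986, 102334155, 165580141, 267914296, 433494437, 701408733
F(44) = 701408733


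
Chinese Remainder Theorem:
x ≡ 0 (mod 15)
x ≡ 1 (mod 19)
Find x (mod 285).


M = 15*19 = 285
M1 = M/15 = 19, M2 = M/19 = 15
M1^(-1) mod 15 = 4, M2^(-1) mod 19 = 14
x = 0*19*4 + 1*15*14 = 210
210 mod 285 = 210
Check: 210 mod 15 = 0 ✓, 210 mod 19 = 1 ✓

x ≡ 210 (mod 285)


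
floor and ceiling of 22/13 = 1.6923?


22/13 = 1.6923
floor = 1
ceil = 2

floor = 1, ceil = 2


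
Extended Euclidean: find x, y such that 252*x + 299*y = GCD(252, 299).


Tabular extended Euclidean (each row: r = 252*s + 299*t):
r=252, s=1, t=0
r=299, s=0, t=1
q=0: r=252, s=1, t=0   [252*(1) + 299*(0) = 252]
q=1: r=47, s=-1, t=1   [252*(-1) + 299*(1) = 47]
q=5: r=17, s=6, t=-5   [252*(6) + 299*(-5) = 17]
q=2: r=13, s=-13, t=11   [252*(-13) + 299*(11) = 13]
q=1: r=4, s=19, t=-16   [252*(19) + 299*(-16) = 4]
q=3: r=1, s=-70, t=59   [252*(-70) + 299*(59) = 1]
q=4: r=0, s=299, t=-252   [252*(299) + 299*(-252) = 0]
GCD = 1; from the row with r=1: x=-70, y=59
Check: 252*(-70) + 299*(59) = -17640 + 17641 = 1

GCD = 1, x = -70, y = 59


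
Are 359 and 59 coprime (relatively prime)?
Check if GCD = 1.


Euclidean algorithm:
359 = 6 * 59 + 5
59 = 11 * 5 + 4
5 = 1 * 4 + 1
4 = 4 * 1 + 0
GCD(359, 59) = 1

Yes, coprime (GCD = 1)


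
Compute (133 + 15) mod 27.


133 + 15 = 148
148 mod 27 = 13


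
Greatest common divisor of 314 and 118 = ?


314 = 2 * 118 + 78
118 = 1 * 78 + 40
78 = 1 * 40 + 38
40 = 1 * 38 + 2
38 = 19 * 2 + 0
GCD = 2


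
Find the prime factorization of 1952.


1952 / 2 = 976
976 / 2 = 488
488 / 2 = 244
244 / 2 = 122
122 / 2 = 61
61 / 61 = 1
1952 = 2^5 × 61


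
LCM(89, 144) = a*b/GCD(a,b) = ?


GCD(89, 144) = 1
LCM = 89*144/1 = 12816/1 = 12816

LCM = 12816


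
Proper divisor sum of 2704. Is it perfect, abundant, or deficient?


Proper divisors: 1, 2, 4, 8, 13, 16, 26, 52, 104, 169, 208, 338, 676, 1352
Sum = 1 + 2 + 4 + 8 + 13 + 16 + 26 + 52 + 104 + 169 + 208 + 338 + 676 + 1352 = 2969
2969 > 2704 → abundant

s(2704) = 2969 (abundant)


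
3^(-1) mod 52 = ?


Use the extended Euclidean algorithm on (52, 3); each row r = 52*s + 3*t:
r=52, s=1, t=0
r=3, s=0, t=1
q=17: r=1, s=1, t=-17   [52*(1) + 3*(-17) = 1]
q=3: r=0, s=-3, t=52   [52*(-3) + 3*(52) = 0]
GCD = 1 with t = -17, so 3*(-17) ≡ 1 (mod 52)
Inverse = -17 mod 52 = 35
Check: 3 * 35 = 105 ≡ 1 (mod 52)

3^(-1) ≡ 35 (mod 52)


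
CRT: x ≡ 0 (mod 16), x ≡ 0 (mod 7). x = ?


M = 16*7 = 112
M1 = M/16 = 7, M2 = M/7 = 16
M1^(-1) mod 16 = 7, M2^(-1) mod 7 = 4
x = 0*7*7 + 0*16*4 = 0
0 mod 112 = 0
Check: 0 mod 16 = 0 ✓, 0 mod 7 = 0 ✓

x ≡ 0 (mod 112)


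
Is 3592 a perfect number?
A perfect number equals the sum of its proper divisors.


Proper divisors of 3592: 1, 2, 4, 8, 449, 898, 1796
Sum = 1 + 2 + 4 + 8 + 449 + 898 + 1796 = 3158

No, 3592 is not perfect (3158 ≠ 3592)


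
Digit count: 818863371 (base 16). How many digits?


818863371 in base 16 = 30CEDD0B
Number of digits = 8

8 digits (base 16)


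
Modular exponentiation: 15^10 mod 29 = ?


15^1 mod 29 = 15
15^2 mod 29 = 22
15^3 mod 29 = 11
15^4 mod 29 = 20
15^5 mod 29 = 10
15^6 mod 29 = 5
15^7 mod 29 = 17
15^8 mod 29 = 23
15^9 mod 29 = 26
15^10 mod 29 = 13


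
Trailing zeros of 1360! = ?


floor(1360/5) = 272
floor(1360/25) = 54
floor(1360/125) = 10
floor(1360/625) = 2
Total = 338

338 trailing zeros


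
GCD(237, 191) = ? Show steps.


237 = 1 * 191 + 46
191 = 4 * 46 + 7
46 = 6 * 7 + 4
7 = 1 * 4 + 3
4 = 1 * 3 + 1
3 = 3 * 1 + 0
GCD = 1


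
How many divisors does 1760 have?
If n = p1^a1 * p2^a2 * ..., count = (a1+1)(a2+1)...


1760 = 2^5 × 5^1 × 11^1
d(1760) = (5+1) × (1+1) × (1+1) = 24

24 divisors


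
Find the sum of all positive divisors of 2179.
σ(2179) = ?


Divisors of 2179: 1, 2179
Sum = 1 + 2179 = 2180

σ(2179) = 2180


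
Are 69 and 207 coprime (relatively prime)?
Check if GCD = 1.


Euclidean algorithm:
207 = 3 * 69 + 0
GCD(69, 207) = 69

No, not coprime (GCD = 69)


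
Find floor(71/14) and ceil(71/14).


71/14 = 5.0714
floor = 5
ceil = 6

floor = 5, ceil = 6


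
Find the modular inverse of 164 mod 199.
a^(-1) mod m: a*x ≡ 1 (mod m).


Use the extended Euclidean algorithm on (199, 164); each row r = 199*s + 164*t:
r=199, s=1, t=0
r=164, s=0, t=1
q=1: r=35, s=1, t=-1   [199*(1) + 164*(-1) = 35]
q=4: r=24, s=-4, t=5   [199*(-4) + 164*(5) = 24]
q=1: r=11, s=5, t=-6   [199*(5) + 164*(-6) = 11]
q=2: r=2, s=-14, t=17   [199*(-14) + 164*(17) = 2]
q=5: r=1, s=75, t=-91   [199*(75) + 164*(-91) = 1]
q=2: r=0, s=-164, t=199   [199*(-164) + 164*(199) = 0]
GCD = 1 with t = -91, so 164*(-91) ≡ 1 (mod 199)
Inverse = -91 mod 199 = 108
Check: 164 * 108 = 17712 ≡ 1 (mod 199)

164^(-1) ≡ 108 (mod 199)


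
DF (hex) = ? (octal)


DF (base 16) = 223 (decimal)
223 (decimal) = 337 (base 8)


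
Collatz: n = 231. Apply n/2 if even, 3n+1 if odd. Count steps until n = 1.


231 → 694 → 347 → 1042 → 521 → 1564 → 782 → 391 → 1174 → 587 → 1762 → 881 → 2644 → 1322 → 661 → 1984 → 992 → 496 → 248 → 124 → 62 → 31 → 94 → 47 → 142 → 71 → 214 → 107 → 322 → 161 → 484 → 242 → 121 → 364 → 182 → 91 → 274 → 137 → 412 → 206 → 103 → 310 → 155 → 466 → 233 → 700 → 350 → 175 → 526 → 263 → 790 → 395 → 1186 → 593 → 1780 → 890 → 445 → 1336 → 668 → 334 → 167 → 502 → 251 → 754 → 377 → 1132 → 566 → 283 → 850 → 425 → 1276 → 638 → 319 → 958 → 479 → 1438 → 719 → 2158 → 1079 → 3238 → 1619 → 4858 → 2429 → 7288 → 3644 → 1822 → 911 → 2734 → 1367 → 4102 → 2051 → 6154 → 3077 → 9232 → 4616 → 2308 → 1154 → 577 → 1732 → 866 → 433 → 1300 → 650 → 325 → 976 → 488 → 244 → 122 → 61 → 184 → 92 → 46 → 23 → 70 → 35 → 106 → 53 → 160 → 80 → 40 → 20 → 10 → 5 → 16 → 8 → 4 → 2 → 1
Total steps = 127

127 steps


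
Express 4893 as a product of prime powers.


4893 / 3 = 1631
1631 / 7 = 233
233 / 233 = 1
4893 = 3 × 7 × 233


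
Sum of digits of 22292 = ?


2 + 2 + 2 + 9 + 2 = 17


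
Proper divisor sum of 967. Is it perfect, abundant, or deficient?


Proper divisors: 1
Sum = 1 = 1
1 < 967 → deficient

s(967) = 1 (deficient)


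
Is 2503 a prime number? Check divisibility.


Check divisors up to sqrt(2503) = 50.0300
No divisors found.
2503 is prime.

Yes, 2503 is prime


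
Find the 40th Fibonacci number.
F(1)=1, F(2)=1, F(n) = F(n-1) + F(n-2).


Sequence: 1, 1, 2, 3, 5, 8, 13, 21, 34, 55, 89, 144, 233, 377, 610, 987, 1597, 2584, 4181, 6765, 10946, 17711, 28657, 46368, 75025, 121393, 196418, 317811, 514229, 832040, 1346269, 2178309, 3524578, 5702887, 9227465, 14930352, 24157817, 39088169, 63245986, 102334155
F(40) = 102334155


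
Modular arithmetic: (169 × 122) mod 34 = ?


169 × 122 = 20618
20618 mod 34 = 14


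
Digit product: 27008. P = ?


2 × 7 × 0 × 0 × 8 = 0


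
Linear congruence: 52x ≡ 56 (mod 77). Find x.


GCD(52, 77) = 1, unique solution
a^(-1) mod 77 = 40
x = 40 * 56 mod 77 = 7

x ≡ 7 (mod 77)


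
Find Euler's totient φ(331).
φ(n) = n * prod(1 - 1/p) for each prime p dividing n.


331 = 331
Prime factors: 331
φ(331) = 331 × (1-1/331)
= 331 × 330/331 = 330

φ(331) = 330


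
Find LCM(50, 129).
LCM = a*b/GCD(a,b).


GCD(50, 129) = 1
LCM = 50*129/1 = 6450/1 = 6450

LCM = 6450


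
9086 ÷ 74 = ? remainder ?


9086 = 74 * 122 + 58
Check: 9028 + 58 = 9086

q = 122, r = 58


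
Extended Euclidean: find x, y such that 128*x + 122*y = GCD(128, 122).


Tabular extended Euclidean (each row: r = 128*s + 122*t):
r=128, s=1, t=0
r=122, s=0, t=1
q=1: r=6, s=1, t=-1   [128*(1) + 122*(-1) = 6]
q=20: r=2, s=-20, t=21   [128*(-20) + 122*(21) = 2]
q=3: r=0, s=61, t=-64   [128*(61) + 122*(-64) = 0]
GCD = 2; from the row with r=2: x=-20, y=21
Check: 128*(-20) + 122*(21) = -2560 + 2562 = 2

GCD = 2, x = -20, y = 21


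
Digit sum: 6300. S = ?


6 + 3 + 0 + 0 = 9


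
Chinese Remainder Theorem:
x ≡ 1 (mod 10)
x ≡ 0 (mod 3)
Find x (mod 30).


M = 10*3 = 30
M1 = M/10 = 3, M2 = M/3 = 10
M1^(-1) mod 10 = 7, M2^(-1) mod 3 = 1
x = 1*3*7 + 0*10*1 = 21
21 mod 30 = 21
Check: 21 mod 10 = 1 ✓, 21 mod 3 = 0 ✓

x ≡ 21 (mod 30)


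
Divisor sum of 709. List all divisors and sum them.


Divisors of 709: 1, 709
Sum = 1 + 709 = 710

σ(709) = 710


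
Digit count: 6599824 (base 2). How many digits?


6599824 in base 2 = 11001001011010010010000
Number of digits = 23

23 digits (base 2)


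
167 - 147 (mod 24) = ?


167 - 147 = 20
20 mod 24 = 20


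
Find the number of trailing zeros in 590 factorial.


floor(590/5) = 118
floor(590/25) = 23
floor(590/125) = 4
Total = 145

145 trailing zeros


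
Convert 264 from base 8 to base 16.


264 (base 8) = 180 (decimal)
180 (decimal) = B4 (base 16)


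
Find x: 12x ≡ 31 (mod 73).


GCD(12, 73) = 1, unique solution
a^(-1) mod 73 = 67
x = 67 * 31 mod 73 = 33

x ≡ 33 (mod 73)


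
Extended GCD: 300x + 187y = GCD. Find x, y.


Tabular extended Euclidean (each row: r = 300*s + 187*t):
r=300, s=1, t=0
r=187, s=0, t=1
q=1: r=113, s=1, t=-1   [300*(1) + 187*(-1) = 113]
q=1: r=74, s=-1, t=2   [300*(-1) + 187*(2) = 74]
q=1: r=39, s=2, t=-3   [300*(2) + 187*(-3) = 39]
q=1: r=35, s=-3, t=5   [300*(-3) + 187*(5) = 35]
q=1: r=4, s=5, t=-8   [300*(5) + 187*(-8) = 4]
q=8: r=3, s=-43, t=69   [300*(-43) + 187*(69) = 3]
q=1: r=1, s=48, t=-77   [300*(48) + 187*(-77) = 1]
q=3: r=0, s=-187, t=300   [300*(-187) + 187*(300) = 0]
GCD = 1; from the row with r=1: x=48, y=-77
Check: 300*(48) + 187*(-77) = 14400 - 14399 = 1

GCD = 1, x = 48, y = -77


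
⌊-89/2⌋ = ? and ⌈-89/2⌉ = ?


-89/2 = -44.5000
floor = -45
ceil = -44

floor = -45, ceil = -44


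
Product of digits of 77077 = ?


7 × 7 × 0 × 7 × 7 = 0


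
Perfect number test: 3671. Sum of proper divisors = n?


Proper divisors of 3671: 1
Sum = 1 = 1

No, 3671 is not perfect (1 ≠ 3671)


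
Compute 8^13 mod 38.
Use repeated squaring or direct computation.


8^1 mod 38 = 8
8^2 mod 38 = 26
8^3 mod 38 = 18
8^4 mod 38 = 30
8^5 mod 38 = 12
8^6 mod 38 = 20
8^7 mod 38 = 8
8^8 mod 38 = 26
8^9 mod 38 = 18
8^10 mod 38 = 30
8^11 mod 38 = 12
8^12 mod 38 = 20
8^13 mod 38 = 8


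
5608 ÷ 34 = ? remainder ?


5608 = 34 * 164 + 32
Check: 5576 + 32 = 5608

q = 164, r = 32


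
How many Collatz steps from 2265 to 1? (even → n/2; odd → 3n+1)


2265 → 6796 → 3398 → 1699 → 5098 → 2549 → 7648 → 3824 → 1912 → 956 → 478 → 239 → 718 → 359 → 1078 → 539 → 1618 → 809 → 2428 → 1214 → 607 → 1822 → 911 → 2734 → 1367 → 4102 → 2051 → 6154 → 3077 → 9232 → 4616 → 2308 → 1154 → 577 → 1732 → 866 → 433 → 1300 → 650 → 325 → 976 → 488 → 244 → 122 → 61 → 184 → 92 → 46 → 23 → 70 → 35 → 106 → 53 → 160 → 80 → 40 → 20 → 10 → 5 → 16 → 8 → 4 → 2 → 1
Total steps = 63

63 steps


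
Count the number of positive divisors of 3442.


3442 = 2^1 × 1721^1
d(3442) = (1+1) × (1+1) = 4

4 divisors


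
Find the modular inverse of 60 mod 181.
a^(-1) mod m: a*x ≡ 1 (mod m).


Use the extended Euclidean algorithm on (181, 60); each row r = 181*s + 60*t:
r=181, s=1, t=0
r=60, s=0, t=1
q=3: r=1, s=1, t=-3   [181*(1) + 60*(-3) = 1]
q=60: r=0, s=-60, t=181   [181*(-60) + 60*(181) = 0]
GCD = 1 with t = -3, so 60*(-3) ≡ 1 (mod 181)
Inverse = -3 mod 181 = 178
Check: 60 * 178 = 10680 ≡ 1 (mod 181)

60^(-1) ≡ 178 (mod 181)


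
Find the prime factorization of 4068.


4068 / 2 = 2034
2034 / 2 = 1017
1017 / 3 = 339
339 / 3 = 113
113 / 113 = 1
4068 = 2^2 × 3^2 × 113


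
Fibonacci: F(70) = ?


Sequence: 1, 1, 2, 3, 5, 8, 13, 21, 34, 55, 89, 144, 233, 377, 610, 987, 1597, 2584, 4181, 6765, 10946, 17711, 28657, 46368, 75025, 121393, 196418, 317811, 514229, 832040, 1346269, 2178309, 3524578, 5702887, 9227465, 14930352, 24157817, 39088169, 63245986, 102334155, 165580141, 267914296, 433494437, 701408733, 1134903170, 1836311903, 2971215073, 4807526976, 7778742049, 12586269025, 20365011074, 32951280099, 53316291173, 86267571272, 139583862445, 225851433717, 365435296162, 591286729879, 956722026041, 1548008755920, 2504730781961, 4052739537881, 6557470319842, 10610209857723, 17167680177565, 27777890035288, 44945570212853, 72723460248141, 117669030460994, 190392490709135
F(70) = 190392490709135


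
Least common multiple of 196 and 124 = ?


GCD(196, 124) = 4
LCM = 196*124/4 = 24304/4 = 6076

LCM = 6076


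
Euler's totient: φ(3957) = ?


3957 = 3 × 1319
Prime factors: 3, 1319
φ(3957) = 3957 × (1-1/3) × (1-1/1319)
= 3957 × 2/3 × 1318/1319 = 2636

φ(3957) = 2636


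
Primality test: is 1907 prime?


Check divisors up to sqrt(1907) = 43.6692
No divisors found.
1907 is prime.

Yes, 1907 is prime


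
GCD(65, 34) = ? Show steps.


65 = 1 * 34 + 31
34 = 1 * 31 + 3
31 = 10 * 3 + 1
3 = 3 * 1 + 0
GCD = 1


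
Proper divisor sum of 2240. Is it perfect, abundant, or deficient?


Proper divisors: 1, 2, 4, 5, 7, 8, 10, 14, 16, 20, 28, 32, 35, 40, 56, 64, 70, 80, 112, 140, 160, 224, 280, 320, 448, 560, 1120
Sum = 1 + 2 + 4 + 5 + 7 + 8 + 10 + 14 + 16 + 20 + 28 + 32 + 35 + 40 + 56 + 64 + 70 + 80 + 112 + 140 + 160 + 224 + 280 + 320 + 448 + 560 + 1120 = 3856
3856 > 2240 → abundant

s(2240) = 3856 (abundant)


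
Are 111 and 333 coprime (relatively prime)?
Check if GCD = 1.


Euclidean algorithm:
333 = 3 * 111 + 0
GCD(111, 333) = 111

No, not coprime (GCD = 111)


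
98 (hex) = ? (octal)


98 (base 16) = 152 (decimal)
152 (decimal) = 230 (base 8)


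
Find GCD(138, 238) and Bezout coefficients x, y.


Tabular extended Euclidean (each row: r = 138*s + 238*t):
r=138, s=1, t=0
r=238, s=0, t=1
q=0: r=138, s=1, t=0   [138*(1) + 238*(0) = 138]
q=1: r=100, s=-1, t=1   [138*(-1) + 238*(1) = 100]
q=1: r=38, s=2, t=-1   [138*(2) + 238*(-1) = 38]
q=2: r=24, s=-5, t=3   [138*(-5) + 238*(3) = 24]
q=1: r=14, s=7, t=-4   [138*(7) + 238*(-4) = 14]
q=1: r=10, s=-12, t=7   [138*(-12) + 238*(7) = 10]
q=1: r=4, s=19, t=-11   [138*(19) + 238*(-11) = 4]
q=2: r=2, s=-50, t=29   [138*(-50) + 238*(29) = 2]
q=2: r=0, s=119, t=-69   [138*(119) + 238*(-69) = 0]
GCD = 2; from the row with r=2: x=-50, y=29
Check: 138*(-50) + 238*(29) = -6900 + 6902 = 2

GCD = 2, x = -50, y = 29


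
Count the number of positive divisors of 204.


204 = 2^2 × 3^1 × 17^1
d(204) = (2+1) × (1+1) × (1+1) = 12

12 divisors


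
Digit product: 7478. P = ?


7 × 4 × 7 × 8 = 1568


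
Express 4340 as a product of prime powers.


4340 / 2 = 2170
2170 / 2 = 1085
1085 / 5 = 217
217 / 7 = 31
31 / 31 = 1
4340 = 2^2 × 5 × 7 × 31


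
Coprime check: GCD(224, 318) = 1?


Euclidean algorithm:
318 = 1 * 224 + 94
224 = 2 * 94 + 36
94 = 2 * 36 + 22
36 = 1 * 22 + 14
22 = 1 * 14 + 8
14 = 1 * 8 + 6
8 = 1 * 6 + 2
6 = 3 * 2 + 0
GCD(224, 318) = 2

No, not coprime (GCD = 2)


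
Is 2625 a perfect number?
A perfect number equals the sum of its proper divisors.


Proper divisors of 2625: 1, 3, 5, 7, 15, 21, 25, 35, 75, 105, 125, 175, 375, 525, 875
Sum = 1 + 3 + 5 + 7 + 15 + 21 + 25 + 35 + 75 + 105 + 125 + 175 + 375 + 525 + 875 = 2367

No, 2625 is not perfect (2367 ≠ 2625)


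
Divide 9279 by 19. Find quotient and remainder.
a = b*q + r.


9279 = 19 * 488 + 7
Check: 9272 + 7 = 9279

q = 488, r = 7


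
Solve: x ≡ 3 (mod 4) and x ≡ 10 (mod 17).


M = 4*17 = 68
M1 = M/4 = 17, M2 = M/17 = 4
M1^(-1) mod 4 = 1, M2^(-1) mod 17 = 13
x = 3*17*1 + 10*4*13 = 571
571 mod 68 = 27
Check: 27 mod 4 = 3 ✓, 27 mod 17 = 10 ✓

x ≡ 27 (mod 68)


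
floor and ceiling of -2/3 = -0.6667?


-2/3 = -0.6667
floor = -1
ceil = 0

floor = -1, ceil = 0


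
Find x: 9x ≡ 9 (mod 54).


GCD(9, 54) = 9 divides 9
Divide: 1x ≡ 1 (mod 6)
x ≡ 1 (mod 6)


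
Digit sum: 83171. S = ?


8 + 3 + 1 + 7 + 1 = 20


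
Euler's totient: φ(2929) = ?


2929 = 29 × 101
Prime factors: 29, 101
φ(2929) = 2929 × (1-1/29) × (1-1/101)
= 2929 × 28/29 × 100/101 = 2800

φ(2929) = 2800


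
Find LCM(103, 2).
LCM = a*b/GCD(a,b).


GCD(103, 2) = 1
LCM = 103*2/1 = 206/1 = 206

LCM = 206


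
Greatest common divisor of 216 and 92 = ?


216 = 2 * 92 + 32
92 = 2 * 32 + 28
32 = 1 * 28 + 4
28 = 7 * 4 + 0
GCD = 4


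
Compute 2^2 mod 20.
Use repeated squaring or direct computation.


2^1 mod 20 = 2
2^2 mod 20 = 4


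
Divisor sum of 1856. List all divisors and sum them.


Divisors of 1856: 1, 2, 4, 8, 16, 29, 32, 58, 64, 116, 232, 464, 928, 1856
Sum = 1 + 2 + 4 + 8 + 16 + 29 + 32 + 58 + 64 + 116 + 232 + 464 + 928 + 1856 = 3810

σ(1856) = 3810


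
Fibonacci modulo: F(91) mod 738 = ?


F(k) mod 738 for k=1..91:
1, 1, 2, 3, 5, 8, 13, 21, 34, 55, 89, 144, 233, 377, 610, 249, 121, 370, 491, 123, 614, 737, 613, 612, 487, 361, 110, 471, 581, 314, 157, 471, 628, 361, 251, 612, 125, 737, 124, 123, 247, 370, 617, 249, 128, 377, 505, 144, 649, 55, 704, 21, 725, 8, 733, 3, 736, 1, 737, 0, 737, 737, 736, 735, 733, 730, 725, 717, 704, 683, 649, 594, 505, 361, 128, 489, 617, 368, 247, 615, 124, 1, 125, 126, 251, 377, 628, 267, 157, 424, 581
F(91) mod 738 = 581


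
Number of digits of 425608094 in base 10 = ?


425608094 has 9 digits in base 10
floor(log10(425608094)) + 1 = floor(8.6290) + 1 = 9

9 digits (base 10)


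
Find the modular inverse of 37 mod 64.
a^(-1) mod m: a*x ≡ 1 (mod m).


Use the extended Euclidean algorithm on (64, 37); each row r = 64*s + 37*t:
r=64, s=1, t=0
r=37, s=0, t=1
q=1: r=27, s=1, t=-1   [64*(1) + 37*(-1) = 27]
q=1: r=10, s=-1, t=2   [64*(-1) + 37*(2) = 10]
q=2: r=7, s=3, t=-5   [64*(3) + 37*(-5) = 7]
q=1: r=3, s=-4, t=7   [64*(-4) + 37*(7) = 3]
q=2: r=1, s=11, t=-19   [64*(11) + 37*(-19) = 1]
q=3: r=0, s=-37, t=64   [64*(-37) + 37*(64) = 0]
GCD = 1 with t = -19, so 37*(-19) ≡ 1 (mod 64)
Inverse = -19 mod 64 = 45
Check: 37 * 45 = 1665 ≡ 1 (mod 64)

37^(-1) ≡ 45 (mod 64)


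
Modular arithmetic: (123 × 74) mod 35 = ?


123 × 74 = 9102
9102 mod 35 = 2


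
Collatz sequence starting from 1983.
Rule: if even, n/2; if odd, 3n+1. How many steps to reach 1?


1983 → 5950 → 2975 → 8926 → 4463 → 13390 → 6695 → 20086 → 10043 → 30130 → 15065 → 45196 → 22598 → 11299 → 33898 → 16949 → 50848 → 25424 → 12712 → 6356 → 3178 → 1589 → 4768 → 2384 → 1192 → 596 → 298 → 149 → 448 → 224 → 112 → 56 → 28 → 14 → 7 → 22 → 11 → 34 → 17 → 52 → 26 → 13 → 40 → 20 → 10 → 5 → 16 → 8 → 4 → 2 → 1
Total steps = 50

50 steps


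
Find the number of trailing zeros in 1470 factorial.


floor(1470/5) = 294
floor(1470/25) = 58
floor(1470/125) = 11
floor(1470/625) = 2
Total = 365

365 trailing zeros


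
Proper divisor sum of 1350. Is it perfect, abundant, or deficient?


Proper divisors: 1, 2, 3, 5, 6, 9, 10, 15, 18, 25, 27, 30, 45, 50, 54, 75, 90, 135, 150, 225, 270, 450, 675
Sum = 1 + 2 + 3 + 5 + 6 + 9 + 10 + 15 + 18 + 25 + 27 + 30 + 45 + 50 + 54 + 75 + 90 + 135 + 150 + 225 + 270 + 450 + 675 = 2370
2370 > 1350 → abundant

s(1350) = 2370 (abundant)
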